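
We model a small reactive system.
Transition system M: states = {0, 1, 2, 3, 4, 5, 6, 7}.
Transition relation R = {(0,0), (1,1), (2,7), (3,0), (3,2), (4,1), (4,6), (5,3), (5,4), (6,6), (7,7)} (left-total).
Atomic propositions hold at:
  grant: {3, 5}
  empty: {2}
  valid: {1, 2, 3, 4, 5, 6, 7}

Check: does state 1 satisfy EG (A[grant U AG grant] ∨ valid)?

AG grant: greatest fixpoint, start Z0 = {3, 5}, keep only states in Sat with every successor in Z. Z1 = ∅; fixed.
Sat(AG grant) = ∅
A[grant U AG grant]: least fixpoint, start Z0 = Sat(AG grant) = ∅, add states in Sat(grant) with every successor in Z. Already a fixed point.
Sat(A[grant U AG grant]) = ∅
Sat(A[grant U AG grant] ∨ valid) = {1, 2, 3, 4, 5, 6, 7}
EG (A[grant U AG grant] ∨ valid): greatest fixpoint, start Z0 = {1, 2, 3, 4, 5, 6, 7}, keep only states in Sat with some successor in Z. Already a fixed point.
Sat(EG (A[grant U AG grant] ∨ valid)) = {1, 2, 3, 4, 5, 6, 7}
1 ∈ Sat(EG (A[grant U AG grant] ∨ valid)) = {1, 2, 3, 4, 5, 6, 7}, so the formula holds at 1.

Yes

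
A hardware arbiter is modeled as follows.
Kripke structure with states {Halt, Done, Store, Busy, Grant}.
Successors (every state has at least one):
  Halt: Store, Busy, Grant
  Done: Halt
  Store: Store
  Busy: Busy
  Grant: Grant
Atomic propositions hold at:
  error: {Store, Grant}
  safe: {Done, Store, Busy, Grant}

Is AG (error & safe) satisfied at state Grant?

Yes

Sat(error & safe) = {Store, Grant}
AG (error & safe): greatest fixpoint, start Z0 = {Store, Grant}, keep only states in Sat with every successor in Z. Already a fixed point.
Sat(AG (error & safe)) = {Store, Grant}
Grant ∈ Sat(AG (error & safe)) = {Store, Grant}, so the formula holds at Grant.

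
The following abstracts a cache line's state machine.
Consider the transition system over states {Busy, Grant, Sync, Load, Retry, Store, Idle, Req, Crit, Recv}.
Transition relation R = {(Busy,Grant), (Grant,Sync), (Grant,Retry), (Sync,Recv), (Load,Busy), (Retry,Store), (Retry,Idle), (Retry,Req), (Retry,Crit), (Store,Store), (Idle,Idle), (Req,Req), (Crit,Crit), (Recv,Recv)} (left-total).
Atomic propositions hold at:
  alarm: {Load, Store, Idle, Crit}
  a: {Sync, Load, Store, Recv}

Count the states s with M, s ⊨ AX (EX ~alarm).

Sat(~alarm) = {Busy, Grant, Sync, Retry, Req, Recv}
Sat(EX ~alarm) = {s : some successor in {Busy, Grant, Sync, Retry, Req, Recv}} = {Busy, Grant, Sync, Load, Retry, Req, Recv}
Sat(AX (EX ~alarm)) = {s : every successor in {Busy, Grant, Sync, Load, Retry, Req, Recv}} = {Busy, Grant, Sync, Load, Req, Recv}
|Sat(AX (EX ~alarm))| = |{Busy, Grant, Sync, Load, Req, Recv}| = 6.

6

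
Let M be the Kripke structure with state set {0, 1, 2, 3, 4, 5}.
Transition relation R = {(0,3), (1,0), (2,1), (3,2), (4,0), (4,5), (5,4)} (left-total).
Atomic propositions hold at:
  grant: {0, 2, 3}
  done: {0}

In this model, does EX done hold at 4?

Sat(EX done) = {s : some successor in {0}} = {1, 4}
4 ∈ Sat(EX done) = {1, 4}, so the formula holds at 4.

Yes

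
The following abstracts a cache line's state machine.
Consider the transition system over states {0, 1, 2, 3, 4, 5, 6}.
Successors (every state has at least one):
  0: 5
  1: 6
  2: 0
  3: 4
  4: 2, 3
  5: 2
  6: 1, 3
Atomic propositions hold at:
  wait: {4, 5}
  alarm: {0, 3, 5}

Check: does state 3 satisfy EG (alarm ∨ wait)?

Yes

Sat(alarm ∨ wait) = {0, 3, 4, 5}
EG (alarm ∨ wait): greatest fixpoint, start Z0 = {0, 3, 4, 5}, keep only states in Sat with some successor in Z. Z1 = {0, 3, 4}; Z2 = {3, 4}; fixed.
Sat(EG (alarm ∨ wait)) = {3, 4}
3 ∈ Sat(EG (alarm ∨ wait)) = {3, 4}, so the formula holds at 3.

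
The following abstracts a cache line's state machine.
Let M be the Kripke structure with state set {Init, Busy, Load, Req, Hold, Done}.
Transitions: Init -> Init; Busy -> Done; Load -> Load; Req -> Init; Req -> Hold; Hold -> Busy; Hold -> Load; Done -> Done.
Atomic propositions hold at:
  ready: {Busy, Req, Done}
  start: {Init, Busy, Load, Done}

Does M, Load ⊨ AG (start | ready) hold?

Sat(start | ready) = {Init, Busy, Load, Req, Done}
AG (start | ready): greatest fixpoint, start Z0 = {Init, Busy, Load, Req, Done}, keep only states in Sat with every successor in Z. Z1 = {Init, Busy, Load, Done}; fixed.
Sat(AG (start | ready)) = {Init, Busy, Load, Done}
Load ∈ Sat(AG (start | ready)) = {Init, Busy, Load, Done}, so the formula holds at Load.

Yes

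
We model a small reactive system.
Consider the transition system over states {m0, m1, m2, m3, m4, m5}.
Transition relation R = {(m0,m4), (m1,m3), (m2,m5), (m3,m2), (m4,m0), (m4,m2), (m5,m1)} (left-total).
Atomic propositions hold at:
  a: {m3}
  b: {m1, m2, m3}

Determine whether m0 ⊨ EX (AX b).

Sat(AX b) = {s : every successor in {m1, m2, m3}} = {m1, m3, m5}
Sat(EX (AX b)) = {s : some successor in {m1, m3, m5}} = {m1, m2, m5}
m0 ∉ Sat(EX (AX b)) = {m1, m2, m5}, so the formula does not hold at m0.

No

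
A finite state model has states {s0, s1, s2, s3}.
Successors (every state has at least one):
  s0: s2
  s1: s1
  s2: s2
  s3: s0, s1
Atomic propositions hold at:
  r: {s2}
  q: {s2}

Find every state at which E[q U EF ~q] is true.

{s0, s1, s3}

Sat(~q) = {s0, s1, s3}
EF ~q: least fixpoint, start Z0 = {s0, s1, s3}, add states with some successor in Z. Already a fixed point.
Sat(EF ~q) = {s0, s1, s3}
E[q U EF ~q]: least fixpoint, start Z0 = Sat(EF ~q) = {s0, s1, s3}, add states in Sat(q) with some successor in Z. Already a fixed point.
Sat(E[q U EF ~q]) = {s0, s1, s3}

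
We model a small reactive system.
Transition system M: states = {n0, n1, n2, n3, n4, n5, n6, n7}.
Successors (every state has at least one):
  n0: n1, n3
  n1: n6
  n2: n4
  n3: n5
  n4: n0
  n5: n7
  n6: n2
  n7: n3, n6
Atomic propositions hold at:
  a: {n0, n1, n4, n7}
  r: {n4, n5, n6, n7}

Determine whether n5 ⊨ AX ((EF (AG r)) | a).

Yes

AG r: greatest fixpoint, start Z0 = {n4, n5, n6, n7}, keep only states in Sat with every successor in Z. Z1 = {n5}; Z2 = ∅; fixed.
Sat(AG r) = ∅
EF (AG r): least fixpoint, start Z0 = ∅, add states with some successor in Z. Already a fixed point.
Sat(EF (AG r)) = ∅
Sat((EF (AG r)) | a) = {n0, n1, n4, n7}
Sat(AX ((EF (AG r)) | a)) = {s : every successor in {n0, n1, n4, n7}} = {n2, n4, n5}
n5 ∈ Sat(AX ((EF (AG r)) | a)) = {n2, n4, n5}, so the formula holds at n5.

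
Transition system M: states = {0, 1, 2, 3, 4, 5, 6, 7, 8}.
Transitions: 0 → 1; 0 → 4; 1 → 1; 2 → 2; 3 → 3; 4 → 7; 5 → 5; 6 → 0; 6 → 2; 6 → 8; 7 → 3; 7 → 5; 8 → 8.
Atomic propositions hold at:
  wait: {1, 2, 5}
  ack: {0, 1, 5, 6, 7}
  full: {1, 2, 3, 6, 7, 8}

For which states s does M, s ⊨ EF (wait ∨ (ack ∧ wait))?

Sat(ack ∧ wait) = {1, 5}
Sat(wait ∨ (ack ∧ wait)) = {1, 2, 5}
EF (wait ∨ (ack ∧ wait)): least fixpoint, start Z0 = {1, 2, 5}, add states with some successor in Z. Z1 = {0, 1, 2, 5, 6, 7}; Z2 = {0, 1, 2, 4, 5, 6, 7}; fixed.
Sat(EF (wait ∨ (ack ∧ wait))) = {0, 1, 2, 4, 5, 6, 7}

{0, 1, 2, 4, 5, 6, 7}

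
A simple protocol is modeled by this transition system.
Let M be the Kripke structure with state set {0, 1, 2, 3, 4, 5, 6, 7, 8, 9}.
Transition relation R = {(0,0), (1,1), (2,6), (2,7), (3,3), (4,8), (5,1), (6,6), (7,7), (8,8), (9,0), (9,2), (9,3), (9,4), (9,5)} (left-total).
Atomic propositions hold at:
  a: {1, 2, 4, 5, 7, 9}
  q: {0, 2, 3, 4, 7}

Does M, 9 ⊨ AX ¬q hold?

Sat(¬q) = {1, 5, 6, 8, 9}
Sat(AX ¬q) = {s : every successor in {1, 5, 6, 8, 9}} = {1, 4, 5, 6, 8}
9 ∉ Sat(AX ¬q) = {1, 4, 5, 6, 8}, so the formula does not hold at 9.

No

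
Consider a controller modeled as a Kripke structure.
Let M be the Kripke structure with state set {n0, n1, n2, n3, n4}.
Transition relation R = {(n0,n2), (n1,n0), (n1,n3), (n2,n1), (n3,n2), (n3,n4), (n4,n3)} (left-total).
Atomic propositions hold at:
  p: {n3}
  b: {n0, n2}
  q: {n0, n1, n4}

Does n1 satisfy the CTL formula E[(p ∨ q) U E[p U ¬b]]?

Yes

Sat(p ∨ q) = {n0, n1, n3, n4}
Sat(¬b) = {n1, n3, n4}
E[p U ¬b]: least fixpoint, start Z0 = Sat(¬b) = {n1, n3, n4}, add states in Sat(p) with some successor in Z. Already a fixed point.
Sat(E[p U ¬b]) = {n1, n3, n4}
E[(p ∨ q) U E[p U ¬b]]: least fixpoint, start Z0 = Sat(E[p U ¬b]) = {n1, n3, n4}, add states in Sat(p ∨ q) with some successor in Z. Already a fixed point.
Sat(E[(p ∨ q) U E[p U ¬b]]) = {n1, n3, n4}
n1 ∈ Sat(E[(p ∨ q) U E[p U ¬b]]) = {n1, n3, n4}, so the formula holds at n1.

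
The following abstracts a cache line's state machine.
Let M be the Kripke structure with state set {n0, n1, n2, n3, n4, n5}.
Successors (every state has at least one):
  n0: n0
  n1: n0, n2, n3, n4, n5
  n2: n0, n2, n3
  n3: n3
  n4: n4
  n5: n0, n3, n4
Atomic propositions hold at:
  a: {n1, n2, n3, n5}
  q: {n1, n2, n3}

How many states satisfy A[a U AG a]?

AG a: greatest fixpoint, start Z0 = {n1, n2, n3, n5}, keep only states in Sat with every successor in Z. Z1 = {n3}; fixed.
Sat(AG a) = {n3}
A[a U AG a]: least fixpoint, start Z0 = Sat(AG a) = {n3}, add states in Sat(a) with every successor in Z. Already a fixed point.
Sat(A[a U AG a]) = {n3}
|Sat(A[a U AG a])| = |{n3}| = 1.

1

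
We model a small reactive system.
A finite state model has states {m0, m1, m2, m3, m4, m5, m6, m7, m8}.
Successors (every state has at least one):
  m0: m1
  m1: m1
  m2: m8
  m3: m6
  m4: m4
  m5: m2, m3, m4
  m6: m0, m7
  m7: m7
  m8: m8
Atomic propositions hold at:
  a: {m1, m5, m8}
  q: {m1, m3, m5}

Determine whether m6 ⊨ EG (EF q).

Yes

EF q: least fixpoint, start Z0 = {m1, m3, m5}, add states with some successor in Z. Z1 = {m0, m1, m3, m5}; Z2 = {m0, m1, m3, m5, m6}; fixed.
Sat(EF q) = {m0, m1, m3, m5, m6}
EG (EF q): greatest fixpoint, start Z0 = {m0, m1, m3, m5, m6}, keep only states in Sat with some successor in Z. Already a fixed point.
Sat(EG (EF q)) = {m0, m1, m3, m5, m6}
m6 ∈ Sat(EG (EF q)) = {m0, m1, m3, m5, m6}, so the formula holds at m6.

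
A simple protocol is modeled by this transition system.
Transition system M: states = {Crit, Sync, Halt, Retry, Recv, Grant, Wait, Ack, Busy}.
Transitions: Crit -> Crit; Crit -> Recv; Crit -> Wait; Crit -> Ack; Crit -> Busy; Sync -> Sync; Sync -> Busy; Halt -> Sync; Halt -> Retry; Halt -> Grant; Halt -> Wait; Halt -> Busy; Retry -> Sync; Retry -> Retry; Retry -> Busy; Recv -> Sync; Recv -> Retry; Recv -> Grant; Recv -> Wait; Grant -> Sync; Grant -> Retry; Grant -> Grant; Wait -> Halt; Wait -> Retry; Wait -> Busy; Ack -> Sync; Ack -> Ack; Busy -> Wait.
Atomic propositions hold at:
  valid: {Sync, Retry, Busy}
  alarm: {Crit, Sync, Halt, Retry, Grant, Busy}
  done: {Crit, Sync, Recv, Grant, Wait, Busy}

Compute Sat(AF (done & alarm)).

{Crit, Sync, Grant, Busy}

Sat(done & alarm) = {Crit, Sync, Grant, Busy}
AF (done & alarm): least fixpoint, start Z0 = {Crit, Sync, Grant, Busy}, add states with every successor in Z. Already a fixed point.
Sat(AF (done & alarm)) = {Crit, Sync, Grant, Busy}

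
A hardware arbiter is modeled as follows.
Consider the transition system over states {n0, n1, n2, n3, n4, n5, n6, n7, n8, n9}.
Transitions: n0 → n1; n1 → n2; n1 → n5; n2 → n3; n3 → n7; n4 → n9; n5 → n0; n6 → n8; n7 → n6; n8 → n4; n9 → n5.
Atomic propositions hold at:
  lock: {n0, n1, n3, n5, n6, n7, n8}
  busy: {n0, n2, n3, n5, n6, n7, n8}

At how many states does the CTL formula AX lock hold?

Sat(AX lock) = {s : every successor in {n0, n1, n3, n5, n6, n7, n8}} = {n0, n2, n3, n5, n6, n7, n9}
|Sat(AX lock)| = |{n0, n2, n3, n5, n6, n7, n9}| = 7.

7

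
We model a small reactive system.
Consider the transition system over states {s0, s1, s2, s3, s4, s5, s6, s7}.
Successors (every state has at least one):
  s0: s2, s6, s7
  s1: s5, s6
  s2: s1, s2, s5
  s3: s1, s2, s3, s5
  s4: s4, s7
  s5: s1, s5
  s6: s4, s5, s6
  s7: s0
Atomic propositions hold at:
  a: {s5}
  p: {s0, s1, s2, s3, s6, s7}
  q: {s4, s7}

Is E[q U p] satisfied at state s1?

Yes

E[q U p]: least fixpoint, start Z0 = Sat(p) = {s0, s1, s2, s3, s6, s7}, add states in Sat(q) with some successor in Z. Z1 = {s0, s1, s2, s3, s4, s6, s7}; fixed.
Sat(E[q U p]) = {s0, s1, s2, s3, s4, s6, s7}
s1 ∈ Sat(E[q U p]) = {s0, s1, s2, s3, s4, s6, s7}, so the formula holds at s1.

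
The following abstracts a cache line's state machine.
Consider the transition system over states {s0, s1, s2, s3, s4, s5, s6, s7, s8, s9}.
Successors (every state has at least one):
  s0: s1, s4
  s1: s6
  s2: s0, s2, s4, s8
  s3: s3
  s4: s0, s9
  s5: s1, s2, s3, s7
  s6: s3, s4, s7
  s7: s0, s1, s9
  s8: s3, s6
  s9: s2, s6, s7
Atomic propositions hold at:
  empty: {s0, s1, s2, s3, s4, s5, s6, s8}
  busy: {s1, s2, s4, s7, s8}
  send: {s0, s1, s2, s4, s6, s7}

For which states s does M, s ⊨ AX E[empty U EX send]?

Sat(EX send) = {s : some successor in {s0, s1, s2, s4, s6, s7}} = {s0, s1, s2, s4, s5, s6, s7, s8, s9}
E[empty U EX send]: least fixpoint, start Z0 = Sat(EX send) = {s0, s1, s2, s4, s5, s6, s7, s8, s9}, add states in Sat(empty) with some successor in Z. Already a fixed point.
Sat(E[empty U EX send]) = {s0, s1, s2, s4, s5, s6, s7, s8, s9}
Sat(AX E[empty U EX send]) = {s : every successor in {s0, s1, s2, s4, s5, s6, s7, s8, s9}} = {s0, s1, s2, s4, s7, s9}

{s0, s1, s2, s4, s7, s9}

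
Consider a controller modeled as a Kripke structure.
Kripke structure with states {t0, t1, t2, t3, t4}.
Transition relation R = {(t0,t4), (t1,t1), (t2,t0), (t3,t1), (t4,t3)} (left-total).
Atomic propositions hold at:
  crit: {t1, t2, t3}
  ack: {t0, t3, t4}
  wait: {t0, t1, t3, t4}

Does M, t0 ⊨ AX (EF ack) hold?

EF ack: least fixpoint, start Z0 = {t0, t3, t4}, add states with some successor in Z. Z1 = {t0, t2, t3, t4}; fixed.
Sat(EF ack) = {t0, t2, t3, t4}
Sat(AX (EF ack)) = {s : every successor in {t0, t2, t3, t4}} = {t0, t2, t4}
t0 ∈ Sat(AX (EF ack)) = {t0, t2, t4}, so the formula holds at t0.

Yes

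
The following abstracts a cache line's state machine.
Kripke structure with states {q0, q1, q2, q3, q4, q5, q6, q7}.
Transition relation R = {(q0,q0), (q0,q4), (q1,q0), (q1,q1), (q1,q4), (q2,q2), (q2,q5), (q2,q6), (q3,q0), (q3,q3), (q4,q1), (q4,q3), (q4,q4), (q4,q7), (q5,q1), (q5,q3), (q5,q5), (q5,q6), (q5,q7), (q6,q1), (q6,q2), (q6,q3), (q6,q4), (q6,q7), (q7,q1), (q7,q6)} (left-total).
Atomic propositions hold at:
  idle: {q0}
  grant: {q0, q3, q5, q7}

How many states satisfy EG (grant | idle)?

3

Sat(grant | idle) = {q0, q3, q5, q7}
EG (grant | idle): greatest fixpoint, start Z0 = {q0, q3, q5, q7}, keep only states in Sat with some successor in Z. Z1 = {q0, q3, q5}; fixed.
Sat(EG (grant | idle)) = {q0, q3, q5}
|Sat(EG (grant | idle))| = |{q0, q3, q5}| = 3.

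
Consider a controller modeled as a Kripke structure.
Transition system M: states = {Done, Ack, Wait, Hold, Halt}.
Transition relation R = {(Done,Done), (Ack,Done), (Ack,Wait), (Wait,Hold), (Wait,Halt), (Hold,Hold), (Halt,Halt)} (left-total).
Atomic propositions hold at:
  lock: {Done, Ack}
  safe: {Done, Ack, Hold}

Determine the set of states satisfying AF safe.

{Done, Ack, Hold}

AF safe: least fixpoint, start Z0 = {Done, Ack, Hold}, add states with every successor in Z. Already a fixed point.
Sat(AF safe) = {Done, Ack, Hold}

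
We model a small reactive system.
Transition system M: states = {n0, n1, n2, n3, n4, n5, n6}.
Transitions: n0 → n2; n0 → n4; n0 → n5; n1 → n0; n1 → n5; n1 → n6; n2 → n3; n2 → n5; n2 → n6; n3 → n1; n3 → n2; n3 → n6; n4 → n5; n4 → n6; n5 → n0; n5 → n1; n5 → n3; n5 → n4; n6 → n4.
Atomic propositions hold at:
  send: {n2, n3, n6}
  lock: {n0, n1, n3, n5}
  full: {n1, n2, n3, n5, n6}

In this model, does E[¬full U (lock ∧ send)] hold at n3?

Yes

Sat(¬full) = {n0, n4}
Sat(lock ∧ send) = {n3}
E[¬full U (lock ∧ send)]: least fixpoint, start Z0 = Sat((lock ∧ send)) = {n3}, add states in Sat(¬full) with some successor in Z. Already a fixed point.
Sat(E[¬full U (lock ∧ send)]) = {n3}
n3 ∈ Sat(E[¬full U (lock ∧ send)]) = {n3}, so the formula holds at n3.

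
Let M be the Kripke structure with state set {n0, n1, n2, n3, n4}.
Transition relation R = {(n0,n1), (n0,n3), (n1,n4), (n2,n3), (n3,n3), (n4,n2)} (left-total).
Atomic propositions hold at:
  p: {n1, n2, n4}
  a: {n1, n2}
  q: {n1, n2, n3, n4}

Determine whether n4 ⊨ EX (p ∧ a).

Yes

Sat(p ∧ a) = {n1, n2}
Sat(EX (p ∧ a)) = {s : some successor in {n1, n2}} = {n0, n4}
n4 ∈ Sat(EX (p ∧ a)) = {n0, n4}, so the formula holds at n4.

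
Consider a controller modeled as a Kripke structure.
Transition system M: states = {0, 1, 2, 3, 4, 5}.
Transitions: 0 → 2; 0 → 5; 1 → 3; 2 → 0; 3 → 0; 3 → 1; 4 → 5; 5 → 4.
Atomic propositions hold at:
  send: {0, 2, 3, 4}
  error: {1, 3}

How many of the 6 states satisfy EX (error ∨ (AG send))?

AG send: greatest fixpoint, start Z0 = {0, 2, 3, 4}, keep only states in Sat with every successor in Z. Z1 = {2}; Z2 = ∅; fixed.
Sat(AG send) = ∅
Sat(error ∨ (AG send)) = {1, 3}
Sat(EX (error ∨ (AG send))) = {s : some successor in {1, 3}} = {1, 3}
|Sat(EX (error ∨ (AG send)))| = |{1, 3}| = 2.

2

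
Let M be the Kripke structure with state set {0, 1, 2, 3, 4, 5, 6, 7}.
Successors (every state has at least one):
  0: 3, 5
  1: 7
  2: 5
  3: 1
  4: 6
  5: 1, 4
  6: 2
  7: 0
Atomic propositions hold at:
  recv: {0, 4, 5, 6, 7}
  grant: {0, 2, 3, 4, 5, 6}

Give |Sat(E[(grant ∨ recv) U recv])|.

6

Sat(grant ∨ recv) = {0, 2, 3, 4, 5, 6, 7}
E[(grant ∨ recv) U recv]: least fixpoint, start Z0 = Sat(recv) = {0, 4, 5, 6, 7}, add states in Sat(grant ∨ recv) with some successor in Z. Z1 = {0, 2, 4, 5, 6, 7}; fixed.
Sat(E[(grant ∨ recv) U recv]) = {0, 2, 4, 5, 6, 7}
|Sat(E[(grant ∨ recv) U recv])| = |{0, 2, 4, 5, 6, 7}| = 6.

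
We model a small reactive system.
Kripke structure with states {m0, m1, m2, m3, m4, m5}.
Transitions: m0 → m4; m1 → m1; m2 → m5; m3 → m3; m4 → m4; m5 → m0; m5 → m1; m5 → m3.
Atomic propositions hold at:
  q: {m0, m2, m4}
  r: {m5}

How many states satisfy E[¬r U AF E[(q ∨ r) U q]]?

4

Sat(¬r) = {m0, m1, m2, m3, m4}
Sat(q ∨ r) = {m0, m2, m4, m5}
E[(q ∨ r) U q]: least fixpoint, start Z0 = Sat(q) = {m0, m2, m4}, add states in Sat(q ∨ r) with some successor in Z. Z1 = {m0, m2, m4, m5}; fixed.
Sat(E[(q ∨ r) U q]) = {m0, m2, m4, m5}
AF E[(q ∨ r) U q]: least fixpoint, start Z0 = {m0, m2, m4, m5}, add states with every successor in Z. Already a fixed point.
Sat(AF E[(q ∨ r) U q]) = {m0, m2, m4, m5}
E[¬r U AF E[(q ∨ r) U q]]: least fixpoint, start Z0 = Sat(AF E[(q ∨ r) U q]) = {m0, m2, m4, m5}, add states in Sat(¬r) with some successor in Z. Already a fixed point.
Sat(E[¬r U AF E[(q ∨ r) U q]]) = {m0, m2, m4, m5}
|Sat(E[¬r U AF E[(q ∨ r) U q]])| = |{m0, m2, m4, m5}| = 4.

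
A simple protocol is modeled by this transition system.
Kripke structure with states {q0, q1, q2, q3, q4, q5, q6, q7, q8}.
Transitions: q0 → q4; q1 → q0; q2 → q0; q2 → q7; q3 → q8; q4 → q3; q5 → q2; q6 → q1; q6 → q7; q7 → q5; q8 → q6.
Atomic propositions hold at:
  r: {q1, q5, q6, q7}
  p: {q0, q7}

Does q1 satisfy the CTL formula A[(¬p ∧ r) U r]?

Sat(¬p) = {q1, q2, q3, q4, q5, q6, q8}
Sat(¬p ∧ r) = {q1, q5, q6}
A[(¬p ∧ r) U r]: least fixpoint, start Z0 = Sat(r) = {q1, q5, q6, q7}, add states in Sat(¬p ∧ r) with every successor in Z. Already a fixed point.
Sat(A[(¬p ∧ r) U r]) = {q1, q5, q6, q7}
q1 ∈ Sat(A[(¬p ∧ r) U r]) = {q1, q5, q6, q7}, so the formula holds at q1.

Yes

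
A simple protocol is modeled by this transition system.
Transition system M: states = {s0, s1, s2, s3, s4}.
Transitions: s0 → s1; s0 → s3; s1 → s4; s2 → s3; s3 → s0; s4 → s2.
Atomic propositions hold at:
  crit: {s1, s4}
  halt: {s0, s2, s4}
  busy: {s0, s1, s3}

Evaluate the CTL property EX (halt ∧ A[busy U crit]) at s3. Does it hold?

No

A[busy U crit]: least fixpoint, start Z0 = Sat(crit) = {s1, s4}, add states in Sat(busy) with every successor in Z. Already a fixed point.
Sat(A[busy U crit]) = {s1, s4}
Sat(halt ∧ A[busy U crit]) = {s4}
Sat(EX (halt ∧ A[busy U crit])) = {s : some successor in {s4}} = {s1}
s3 ∉ Sat(EX (halt ∧ A[busy U crit])) = {s1}, so the formula does not hold at s3.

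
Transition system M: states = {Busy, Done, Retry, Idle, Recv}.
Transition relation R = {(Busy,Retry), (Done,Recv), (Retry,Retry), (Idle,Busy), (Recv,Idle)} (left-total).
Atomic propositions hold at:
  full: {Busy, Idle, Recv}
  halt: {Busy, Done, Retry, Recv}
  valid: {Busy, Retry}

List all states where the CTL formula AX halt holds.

Sat(AX halt) = {s : every successor in {Busy, Done, Retry, Recv}} = {Busy, Done, Retry, Idle}

{Busy, Done, Retry, Idle}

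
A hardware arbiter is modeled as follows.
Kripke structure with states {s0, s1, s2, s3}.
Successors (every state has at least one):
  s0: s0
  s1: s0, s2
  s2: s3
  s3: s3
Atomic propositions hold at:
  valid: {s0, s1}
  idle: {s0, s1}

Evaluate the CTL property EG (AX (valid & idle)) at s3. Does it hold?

Sat(valid & idle) = {s0, s1}
Sat(AX (valid & idle)) = {s : every successor in {s0, s1}} = {s0}
EG (AX (valid & idle)): greatest fixpoint, start Z0 = {s0}, keep only states in Sat with some successor in Z. Already a fixed point.
Sat(EG (AX (valid & idle))) = {s0}
s3 ∉ Sat(EG (AX (valid & idle))) = {s0}, so the formula does not hold at s3.

No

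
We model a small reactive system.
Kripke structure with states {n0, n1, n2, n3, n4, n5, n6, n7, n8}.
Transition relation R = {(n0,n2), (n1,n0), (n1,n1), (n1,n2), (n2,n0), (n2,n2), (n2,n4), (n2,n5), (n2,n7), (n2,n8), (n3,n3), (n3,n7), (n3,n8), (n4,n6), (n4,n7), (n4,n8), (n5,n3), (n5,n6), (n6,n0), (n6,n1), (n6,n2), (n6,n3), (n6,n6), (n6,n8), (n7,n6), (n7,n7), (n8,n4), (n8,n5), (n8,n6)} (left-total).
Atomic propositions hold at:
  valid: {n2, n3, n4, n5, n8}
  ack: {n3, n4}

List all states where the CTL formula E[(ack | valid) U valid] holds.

Sat(ack | valid) = {n2, n3, n4, n5, n8}
E[(ack | valid) U valid]: least fixpoint, start Z0 = Sat(valid) = {n2, n3, n4, n5, n8}, add states in Sat(ack | valid) with some successor in Z. Already a fixed point.
Sat(E[(ack | valid) U valid]) = {n2, n3, n4, n5, n8}

{n2, n3, n4, n5, n8}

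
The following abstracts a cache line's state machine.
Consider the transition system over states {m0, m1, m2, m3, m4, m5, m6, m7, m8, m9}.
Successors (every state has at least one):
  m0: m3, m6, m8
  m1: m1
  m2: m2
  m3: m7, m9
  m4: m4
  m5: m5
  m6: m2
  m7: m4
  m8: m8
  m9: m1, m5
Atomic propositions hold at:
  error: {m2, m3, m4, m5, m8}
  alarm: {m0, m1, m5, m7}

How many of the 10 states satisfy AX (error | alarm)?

8

Sat(error | alarm) = {m0, m1, m2, m3, m4, m5, m7, m8}
Sat(AX (error | alarm)) = {s : every successor in {m0, m1, m2, m3, m4, m5, m7, m8}} = {m1, m2, m4, m5, m6, m7, m8, m9}
|Sat(AX (error | alarm))| = |{m1, m2, m4, m5, m6, m7, m8, m9}| = 8.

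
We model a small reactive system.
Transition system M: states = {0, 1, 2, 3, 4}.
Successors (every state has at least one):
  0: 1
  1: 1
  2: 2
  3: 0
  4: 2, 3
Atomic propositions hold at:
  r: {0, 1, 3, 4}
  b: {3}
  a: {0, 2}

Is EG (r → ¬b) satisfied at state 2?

Sat(¬b) = {0, 1, 2, 4}
Sat(r → ¬b) = {0, 1, 2, 4}
EG (r → ¬b): greatest fixpoint, start Z0 = {0, 1, 2, 4}, keep only states in Sat with some successor in Z. Already a fixed point.
Sat(EG (r → ¬b)) = {0, 1, 2, 4}
2 ∈ Sat(EG (r → ¬b)) = {0, 1, 2, 4}, so the formula holds at 2.

Yes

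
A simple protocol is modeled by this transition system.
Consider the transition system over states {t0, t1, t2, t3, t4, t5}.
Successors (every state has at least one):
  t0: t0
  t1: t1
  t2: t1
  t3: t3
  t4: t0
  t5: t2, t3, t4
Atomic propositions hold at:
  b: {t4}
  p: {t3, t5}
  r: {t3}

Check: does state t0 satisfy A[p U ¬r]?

Sat(¬r) = {t0, t1, t2, t4, t5}
A[p U ¬r]: least fixpoint, start Z0 = Sat(¬r) = {t0, t1, t2, t4, t5}, add states in Sat(p) with every successor in Z. Already a fixed point.
Sat(A[p U ¬r]) = {t0, t1, t2, t4, t5}
t0 ∈ Sat(A[p U ¬r]) = {t0, t1, t2, t4, t5}, so the formula holds at t0.

Yes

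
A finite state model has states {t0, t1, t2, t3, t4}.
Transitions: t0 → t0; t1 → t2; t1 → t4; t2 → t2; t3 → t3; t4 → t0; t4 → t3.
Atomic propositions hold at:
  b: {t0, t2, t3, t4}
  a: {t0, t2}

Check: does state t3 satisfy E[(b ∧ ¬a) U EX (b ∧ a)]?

No

Sat(¬a) = {t1, t3, t4}
Sat(b ∧ ¬a) = {t3, t4}
Sat(b ∧ a) = {t0, t2}
Sat(EX (b ∧ a)) = {s : some successor in {t0, t2}} = {t0, t1, t2, t4}
E[(b ∧ ¬a) U EX (b ∧ a)]: least fixpoint, start Z0 = Sat(EX (b ∧ a)) = {t0, t1, t2, t4}, add states in Sat(b ∧ ¬a) with some successor in Z. Already a fixed point.
Sat(E[(b ∧ ¬a) U EX (b ∧ a)]) = {t0, t1, t2, t4}
t3 ∉ Sat(E[(b ∧ ¬a) U EX (b ∧ a)]) = {t0, t1, t2, t4}, so the formula does not hold at t3.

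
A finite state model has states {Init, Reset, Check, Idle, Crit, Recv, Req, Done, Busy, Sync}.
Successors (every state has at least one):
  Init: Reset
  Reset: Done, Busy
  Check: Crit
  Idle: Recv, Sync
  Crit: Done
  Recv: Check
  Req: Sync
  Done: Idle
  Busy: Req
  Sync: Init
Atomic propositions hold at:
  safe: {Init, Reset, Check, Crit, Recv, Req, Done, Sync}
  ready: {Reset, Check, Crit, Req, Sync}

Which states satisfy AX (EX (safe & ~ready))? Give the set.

Sat(~ready) = {Init, Idle, Recv, Done, Busy}
Sat(safe & ~ready) = {Init, Recv, Done}
Sat(EX (safe & ~ready)) = {s : some successor in {Init, Recv, Done}} = {Reset, Idle, Crit, Sync}
Sat(AX (EX (safe & ~ready))) = {s : every successor in {Reset, Idle, Crit, Sync}} = {Init, Check, Req, Done}

{Init, Check, Req, Done}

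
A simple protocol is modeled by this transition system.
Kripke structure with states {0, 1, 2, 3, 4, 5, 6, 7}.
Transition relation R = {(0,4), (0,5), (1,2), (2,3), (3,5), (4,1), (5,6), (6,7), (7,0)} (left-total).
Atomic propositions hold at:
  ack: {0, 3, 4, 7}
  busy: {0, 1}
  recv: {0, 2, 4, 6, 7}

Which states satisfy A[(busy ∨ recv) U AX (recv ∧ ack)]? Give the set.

{6, 7}

Sat(busy ∨ recv) = {0, 1, 2, 4, 6, 7}
Sat(recv ∧ ack) = {0, 4, 7}
Sat(AX (recv ∧ ack)) = {s : every successor in {0, 4, 7}} = {6, 7}
A[(busy ∨ recv) U AX (recv ∧ ack)]: least fixpoint, start Z0 = Sat(AX (recv ∧ ack)) = {6, 7}, add states in Sat(busy ∨ recv) with every successor in Z. Already a fixed point.
Sat(A[(busy ∨ recv) U AX (recv ∧ ack)]) = {6, 7}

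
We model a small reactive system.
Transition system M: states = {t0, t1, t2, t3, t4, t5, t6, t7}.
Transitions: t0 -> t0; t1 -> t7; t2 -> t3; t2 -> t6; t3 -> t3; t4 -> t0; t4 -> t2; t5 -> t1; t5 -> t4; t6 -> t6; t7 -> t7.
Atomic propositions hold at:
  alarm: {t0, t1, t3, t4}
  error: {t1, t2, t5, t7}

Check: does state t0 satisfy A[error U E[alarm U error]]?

No

E[alarm U error]: least fixpoint, start Z0 = Sat(error) = {t1, t2, t5, t7}, add states in Sat(alarm) with some successor in Z. Z1 = {t1, t2, t4, t5, t7}; fixed.
Sat(E[alarm U error]) = {t1, t2, t4, t5, t7}
A[error U E[alarm U error]]: least fixpoint, start Z0 = Sat(E[alarm U error]) = {t1, t2, t4, t5, t7}, add states in Sat(error) with every successor in Z. Already a fixed point.
Sat(A[error U E[alarm U error]]) = {t1, t2, t4, t5, t7}
t0 ∉ Sat(A[error U E[alarm U error]]) = {t1, t2, t4, t5, t7}, so the formula does not hold at t0.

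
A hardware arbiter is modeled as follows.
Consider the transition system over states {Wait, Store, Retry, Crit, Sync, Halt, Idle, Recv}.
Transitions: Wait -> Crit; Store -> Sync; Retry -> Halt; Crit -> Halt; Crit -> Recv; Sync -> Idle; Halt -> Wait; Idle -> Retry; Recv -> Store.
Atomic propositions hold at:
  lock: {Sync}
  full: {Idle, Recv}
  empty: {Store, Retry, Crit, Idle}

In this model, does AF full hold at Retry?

No

AF full: least fixpoint, start Z0 = {Idle, Recv}, add states with every successor in Z. Z1 = {Sync, Idle, Recv}; Z2 = {Store, Sync, Idle, Recv}; fixed.
Sat(AF full) = {Store, Sync, Idle, Recv}
Retry ∉ Sat(AF full) = {Store, Sync, Idle, Recv}, so the formula does not hold at Retry.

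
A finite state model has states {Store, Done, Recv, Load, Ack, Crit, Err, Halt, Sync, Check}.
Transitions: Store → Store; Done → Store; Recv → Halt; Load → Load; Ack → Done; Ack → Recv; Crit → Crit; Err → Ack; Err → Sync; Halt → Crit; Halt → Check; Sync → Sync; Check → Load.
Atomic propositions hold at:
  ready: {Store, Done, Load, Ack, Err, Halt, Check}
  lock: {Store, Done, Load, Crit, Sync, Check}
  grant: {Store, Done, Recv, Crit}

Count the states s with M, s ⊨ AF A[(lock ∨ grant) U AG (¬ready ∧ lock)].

Sat(lock ∨ grant) = {Store, Done, Recv, Load, Crit, Sync, Check}
Sat(¬ready) = {Recv, Crit, Sync}
Sat(¬ready ∧ lock) = {Crit, Sync}
AG (¬ready ∧ lock): greatest fixpoint, start Z0 = {Crit, Sync}, keep only states in Sat with every successor in Z. Already a fixed point.
Sat(AG (¬ready ∧ lock)) = {Crit, Sync}
A[(lock ∨ grant) U AG (¬ready ∧ lock)]: least fixpoint, start Z0 = Sat(AG (¬ready ∧ lock)) = {Crit, Sync}, add states in Sat(lock ∨ grant) with every successor in Z. Already a fixed point.
Sat(A[(lock ∨ grant) U AG (¬ready ∧ lock)]) = {Crit, Sync}
AF A[(lock ∨ grant) U AG (¬ready ∧ lock)]: least fixpoint, start Z0 = {Crit, Sync}, add states with every successor in Z. Already a fixed point.
Sat(AF A[(lock ∨ grant) U AG (¬ready ∧ lock)]) = {Crit, Sync}
|Sat(AF A[(lock ∨ grant) U AG (¬ready ∧ lock)])| = |{Crit, Sync}| = 2.

2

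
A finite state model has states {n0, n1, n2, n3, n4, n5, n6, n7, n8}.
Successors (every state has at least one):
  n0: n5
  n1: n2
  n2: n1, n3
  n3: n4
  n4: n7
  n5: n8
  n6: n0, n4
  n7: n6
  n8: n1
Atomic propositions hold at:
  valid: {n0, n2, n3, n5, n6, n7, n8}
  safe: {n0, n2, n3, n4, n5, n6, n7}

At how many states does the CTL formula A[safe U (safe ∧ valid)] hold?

7

Sat(safe ∧ valid) = {n0, n2, n3, n5, n6, n7}
A[safe U (safe ∧ valid)]: least fixpoint, start Z0 = Sat((safe ∧ valid)) = {n0, n2, n3, n5, n6, n7}, add states in Sat(safe) with every successor in Z. Z1 = {n0, n2, n3, n4, n5, n6, n7}; fixed.
Sat(A[safe U (safe ∧ valid)]) = {n0, n2, n3, n4, n5, n6, n7}
|Sat(A[safe U (safe ∧ valid)])| = |{n0, n2, n3, n4, n5, n6, n7}| = 7.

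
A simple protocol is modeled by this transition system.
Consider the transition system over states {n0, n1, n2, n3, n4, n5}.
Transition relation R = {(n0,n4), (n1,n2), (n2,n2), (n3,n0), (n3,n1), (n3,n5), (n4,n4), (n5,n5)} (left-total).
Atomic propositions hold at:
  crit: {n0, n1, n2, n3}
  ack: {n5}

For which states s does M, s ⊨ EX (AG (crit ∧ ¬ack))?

{n1, n2, n3}

Sat(¬ack) = {n0, n1, n2, n3, n4}
Sat(crit ∧ ¬ack) = {n0, n1, n2, n3}
AG (crit ∧ ¬ack): greatest fixpoint, start Z0 = {n0, n1, n2, n3}, keep only states in Sat with every successor in Z. Z1 = {n1, n2}; fixed.
Sat(AG (crit ∧ ¬ack)) = {n1, n2}
Sat(EX (AG (crit ∧ ¬ack))) = {s : some successor in {n1, n2}} = {n1, n2, n3}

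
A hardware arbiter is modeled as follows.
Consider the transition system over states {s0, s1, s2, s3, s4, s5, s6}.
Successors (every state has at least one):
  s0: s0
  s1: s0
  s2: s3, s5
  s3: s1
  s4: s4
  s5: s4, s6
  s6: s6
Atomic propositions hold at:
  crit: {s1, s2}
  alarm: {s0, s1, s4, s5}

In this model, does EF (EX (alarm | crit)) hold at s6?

Sat(alarm | crit) = {s0, s1, s2, s4, s5}
Sat(EX (alarm | crit)) = {s : some successor in {s0, s1, s2, s4, s5}} = {s0, s1, s2, s3, s4, s5}
EF (EX (alarm | crit)): least fixpoint, start Z0 = {s0, s1, s2, s3, s4, s5}, add states with some successor in Z. Already a fixed point.
Sat(EF (EX (alarm | crit))) = {s0, s1, s2, s3, s4, s5}
s6 ∉ Sat(EF (EX (alarm | crit))) = {s0, s1, s2, s3, s4, s5}, so the formula does not hold at s6.

No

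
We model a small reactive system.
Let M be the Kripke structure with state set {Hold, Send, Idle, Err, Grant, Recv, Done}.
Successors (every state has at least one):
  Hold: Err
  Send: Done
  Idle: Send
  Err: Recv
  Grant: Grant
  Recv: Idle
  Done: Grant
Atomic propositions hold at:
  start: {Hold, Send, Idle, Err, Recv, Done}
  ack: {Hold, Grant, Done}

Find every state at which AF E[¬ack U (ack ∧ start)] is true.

{Hold, Send, Idle, Err, Recv, Done}

Sat(¬ack) = {Send, Idle, Err, Recv}
Sat(ack ∧ start) = {Hold, Done}
E[¬ack U (ack ∧ start)]: least fixpoint, start Z0 = Sat((ack ∧ start)) = {Hold, Done}, add states in Sat(¬ack) with some successor in Z. Z1 = {Hold, Send, Done}; Z2 = {Hold, Send, Idle, Done}; Z3 = {Hold, Send, Idle, Recv, Done}; Z4 = {Hold, Send, Idle, Err, Recv, Done}; fixed.
Sat(E[¬ack U (ack ∧ start)]) = {Hold, Send, Idle, Err, Recv, Done}
AF E[¬ack U (ack ∧ start)]: least fixpoint, start Z0 = {Hold, Send, Idle, Err, Recv, Done}, add states with every successor in Z. Already a fixed point.
Sat(AF E[¬ack U (ack ∧ start)]) = {Hold, Send, Idle, Err, Recv, Done}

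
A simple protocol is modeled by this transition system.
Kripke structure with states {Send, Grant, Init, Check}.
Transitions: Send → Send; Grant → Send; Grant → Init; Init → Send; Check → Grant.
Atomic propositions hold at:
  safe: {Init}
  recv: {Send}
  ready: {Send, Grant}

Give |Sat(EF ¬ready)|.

3

Sat(¬ready) = {Init, Check}
EF ¬ready: least fixpoint, start Z0 = {Init, Check}, add states with some successor in Z. Z1 = {Grant, Init, Check}; fixed.
Sat(EF ¬ready) = {Grant, Init, Check}
|Sat(EF ¬ready)| = |{Grant, Init, Check}| = 3.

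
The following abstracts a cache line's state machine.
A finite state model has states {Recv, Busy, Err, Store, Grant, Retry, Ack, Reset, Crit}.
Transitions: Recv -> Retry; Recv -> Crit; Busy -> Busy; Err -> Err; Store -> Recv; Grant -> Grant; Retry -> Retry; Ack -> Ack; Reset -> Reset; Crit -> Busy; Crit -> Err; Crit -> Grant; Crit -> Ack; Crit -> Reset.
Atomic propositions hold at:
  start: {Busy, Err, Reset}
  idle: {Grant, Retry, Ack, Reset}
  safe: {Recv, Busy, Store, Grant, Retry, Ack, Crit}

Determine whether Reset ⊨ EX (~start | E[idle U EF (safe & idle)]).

No

Sat(~start) = {Recv, Store, Grant, Retry, Ack, Crit}
Sat(safe & idle) = {Grant, Retry, Ack}
EF (safe & idle): least fixpoint, start Z0 = {Grant, Retry, Ack}, add states with some successor in Z. Z1 = {Recv, Grant, Retry, Ack, Crit}; Z2 = {Recv, Store, Grant, Retry, Ack, Crit}; fixed.
Sat(EF (safe & idle)) = {Recv, Store, Grant, Retry, Ack, Crit}
E[idle U EF (safe & idle)]: least fixpoint, start Z0 = Sat(EF (safe & idle)) = {Recv, Store, Grant, Retry, Ack, Crit}, add states in Sat(idle) with some successor in Z. Already a fixed point.
Sat(E[idle U EF (safe & idle)]) = {Recv, Store, Grant, Retry, Ack, Crit}
Sat(~start | E[idle U EF (safe & idle)]) = {Recv, Store, Grant, Retry, Ack, Crit}
Sat(EX (~start | E[idle U EF (safe & idle)])) = {s : some successor in {Recv, Store, Grant, Retry, Ack, Crit}} = {Recv, Store, Grant, Retry, Ack, Crit}
Reset ∉ Sat(EX (~start | E[idle U EF (safe & idle)])) = {Recv, Store, Grant, Retry, Ack, Crit}, so the formula does not hold at Reset.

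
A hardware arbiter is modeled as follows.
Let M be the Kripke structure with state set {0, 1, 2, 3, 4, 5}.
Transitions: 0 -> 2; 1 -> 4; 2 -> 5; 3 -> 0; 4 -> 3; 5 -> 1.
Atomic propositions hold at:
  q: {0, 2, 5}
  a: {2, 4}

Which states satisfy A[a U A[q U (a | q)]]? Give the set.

{0, 2, 4, 5}

Sat(a | q) = {0, 2, 4, 5}
A[q U (a | q)]: least fixpoint, start Z0 = Sat((a | q)) = {0, 2, 4, 5}, add states in Sat(q) with every successor in Z. Already a fixed point.
Sat(A[q U (a | q)]) = {0, 2, 4, 5}
A[a U A[q U (a | q)]]: least fixpoint, start Z0 = Sat(A[q U (a | q)]) = {0, 2, 4, 5}, add states in Sat(a) with every successor in Z. Already a fixed point.
Sat(A[a U A[q U (a | q)]]) = {0, 2, 4, 5}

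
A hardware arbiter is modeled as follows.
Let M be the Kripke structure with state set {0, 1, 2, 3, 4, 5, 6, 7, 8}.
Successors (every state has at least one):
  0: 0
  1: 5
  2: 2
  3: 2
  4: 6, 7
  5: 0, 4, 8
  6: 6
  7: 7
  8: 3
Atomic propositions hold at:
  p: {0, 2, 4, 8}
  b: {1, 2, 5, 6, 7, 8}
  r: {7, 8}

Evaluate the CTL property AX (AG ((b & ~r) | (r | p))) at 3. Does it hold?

Yes

Sat(~r) = {0, 1, 2, 3, 4, 5, 6}
Sat(b & ~r) = {1, 2, 5, 6}
Sat(r | p) = {0, 2, 4, 7, 8}
Sat((b & ~r) | (r | p)) = {0, 1, 2, 4, 5, 6, 7, 8}
AG ((b & ~r) | (r | p)): greatest fixpoint, start Z0 = {0, 1, 2, 4, 5, 6, 7, 8}, keep only states in Sat with every successor in Z. Z1 = {0, 1, 2, 4, 5, 6, 7}; Z2 = {0, 1, 2, 4, 6, 7}; Z3 = {0, 2, 4, 6, 7}; fixed.
Sat(AG ((b & ~r) | (r | p))) = {0, 2, 4, 6, 7}
Sat(AX (AG ((b & ~r) | (r | p)))) = {s : every successor in {0, 2, 4, 6, 7}} = {0, 2, 3, 4, 6, 7}
3 ∈ Sat(AX (AG ((b & ~r) | (r | p)))) = {0, 2, 3, 4, 6, 7}, so the formula holds at 3.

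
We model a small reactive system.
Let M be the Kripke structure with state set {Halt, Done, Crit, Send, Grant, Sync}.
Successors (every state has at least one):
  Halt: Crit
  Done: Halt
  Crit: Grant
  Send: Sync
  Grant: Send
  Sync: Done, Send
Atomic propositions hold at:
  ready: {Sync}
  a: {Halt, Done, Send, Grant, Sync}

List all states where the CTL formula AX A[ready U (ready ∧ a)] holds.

{Send}

Sat(ready ∧ a) = {Sync}
A[ready U (ready ∧ a)]: least fixpoint, start Z0 = Sat((ready ∧ a)) = {Sync}, add states in Sat(ready) with every successor in Z. Already a fixed point.
Sat(A[ready U (ready ∧ a)]) = {Sync}
Sat(AX A[ready U (ready ∧ a)]) = {s : every successor in {Sync}} = {Send}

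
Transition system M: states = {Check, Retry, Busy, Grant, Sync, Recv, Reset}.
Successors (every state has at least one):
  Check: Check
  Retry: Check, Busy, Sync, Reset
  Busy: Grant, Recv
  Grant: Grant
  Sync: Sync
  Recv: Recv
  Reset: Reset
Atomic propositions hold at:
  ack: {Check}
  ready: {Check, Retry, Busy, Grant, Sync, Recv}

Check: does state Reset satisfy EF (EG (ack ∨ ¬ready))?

Sat(¬ready) = {Reset}
Sat(ack ∨ ¬ready) = {Check, Reset}
EG (ack ∨ ¬ready): greatest fixpoint, start Z0 = {Check, Reset}, keep only states in Sat with some successor in Z. Already a fixed point.
Sat(EG (ack ∨ ¬ready)) = {Check, Reset}
EF (EG (ack ∨ ¬ready)): least fixpoint, start Z0 = {Check, Reset}, add states with some successor in Z. Z1 = {Check, Retry, Reset}; fixed.
Sat(EF (EG (ack ∨ ¬ready))) = {Check, Retry, Reset}
Reset ∈ Sat(EF (EG (ack ∨ ¬ready))) = {Check, Retry, Reset}, so the formula holds at Reset.

Yes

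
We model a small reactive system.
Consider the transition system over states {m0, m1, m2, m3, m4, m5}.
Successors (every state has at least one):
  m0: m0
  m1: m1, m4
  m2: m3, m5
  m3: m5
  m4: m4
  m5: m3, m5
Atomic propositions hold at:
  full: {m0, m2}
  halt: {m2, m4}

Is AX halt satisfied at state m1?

No

Sat(AX halt) = {s : every successor in {m2, m4}} = {m4}
m1 ∉ Sat(AX halt) = {m4}, so the formula does not hold at m1.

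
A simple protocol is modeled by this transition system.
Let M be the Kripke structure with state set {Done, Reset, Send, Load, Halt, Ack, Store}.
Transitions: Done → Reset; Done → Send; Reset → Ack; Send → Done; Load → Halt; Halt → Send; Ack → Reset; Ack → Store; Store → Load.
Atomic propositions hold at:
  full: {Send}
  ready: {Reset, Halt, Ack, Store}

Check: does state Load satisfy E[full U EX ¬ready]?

Sat(¬ready) = {Done, Send, Load}
Sat(EX ¬ready) = {s : some successor in {Done, Send, Load}} = {Done, Send, Halt, Store}
E[full U EX ¬ready]: least fixpoint, start Z0 = Sat(EX ¬ready) = {Done, Send, Halt, Store}, add states in Sat(full) with some successor in Z. Already a fixed point.
Sat(E[full U EX ¬ready]) = {Done, Send, Halt, Store}
Load ∉ Sat(E[full U EX ¬ready]) = {Done, Send, Halt, Store}, so the formula does not hold at Load.

No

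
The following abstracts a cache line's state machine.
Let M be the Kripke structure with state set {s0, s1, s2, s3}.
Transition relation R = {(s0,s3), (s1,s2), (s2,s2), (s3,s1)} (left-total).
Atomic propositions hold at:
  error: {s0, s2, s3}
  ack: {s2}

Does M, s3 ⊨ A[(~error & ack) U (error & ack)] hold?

Sat(~error) = {s1}
Sat(~error & ack) = ∅
Sat(error & ack) = {s2}
A[(~error & ack) U (error & ack)]: least fixpoint, start Z0 = Sat((error & ack)) = {s2}, add states in Sat(~error & ack) with every successor in Z. Already a fixed point.
Sat(A[(~error & ack) U (error & ack)]) = {s2}
s3 ∉ Sat(A[(~error & ack) U (error & ack)]) = {s2}, so the formula does not hold at s3.

No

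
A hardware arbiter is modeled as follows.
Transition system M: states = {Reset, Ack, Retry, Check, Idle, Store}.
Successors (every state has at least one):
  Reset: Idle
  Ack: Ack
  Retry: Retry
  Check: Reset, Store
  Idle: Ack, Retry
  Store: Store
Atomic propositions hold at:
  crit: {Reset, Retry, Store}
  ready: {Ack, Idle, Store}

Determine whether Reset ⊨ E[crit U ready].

E[crit U ready]: least fixpoint, start Z0 = Sat(ready) = {Ack, Idle, Store}, add states in Sat(crit) with some successor in Z. Z1 = {Reset, Ack, Idle, Store}; fixed.
Sat(E[crit U ready]) = {Reset, Ack, Idle, Store}
Reset ∈ Sat(E[crit U ready]) = {Reset, Ack, Idle, Store}, so the formula holds at Reset.

Yes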